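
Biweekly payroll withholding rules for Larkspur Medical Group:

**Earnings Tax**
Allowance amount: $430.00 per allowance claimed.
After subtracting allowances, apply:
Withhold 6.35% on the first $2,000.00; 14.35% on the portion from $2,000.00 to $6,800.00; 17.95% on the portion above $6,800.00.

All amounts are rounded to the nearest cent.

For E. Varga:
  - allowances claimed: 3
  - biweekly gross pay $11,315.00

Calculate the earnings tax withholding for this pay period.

$1,394.69

Earnings Tax: taxable = $11,315.00 − 3×$430.00 = $10,025.00
  $815.80 + 17.95% × ($10,025.00 − $6,800.00) = $815.80 + 17.95% × $3,225.00 = $1,394.69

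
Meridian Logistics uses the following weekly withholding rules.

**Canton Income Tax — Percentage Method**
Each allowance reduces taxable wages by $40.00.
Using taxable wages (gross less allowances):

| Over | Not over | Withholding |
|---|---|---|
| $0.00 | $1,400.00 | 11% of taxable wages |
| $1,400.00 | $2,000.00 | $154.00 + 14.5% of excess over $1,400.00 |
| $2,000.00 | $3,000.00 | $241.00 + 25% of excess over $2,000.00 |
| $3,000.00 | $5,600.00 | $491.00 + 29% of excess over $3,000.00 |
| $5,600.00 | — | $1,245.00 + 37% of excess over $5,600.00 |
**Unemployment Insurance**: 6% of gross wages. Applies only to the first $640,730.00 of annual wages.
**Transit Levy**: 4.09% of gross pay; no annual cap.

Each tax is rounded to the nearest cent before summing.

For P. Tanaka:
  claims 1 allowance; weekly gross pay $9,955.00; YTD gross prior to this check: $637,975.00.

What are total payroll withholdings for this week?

Canton Income Tax: taxable = $9,955.00 − 1×$40.00 = $9,915.00
  $1,245.00 + 37% × ($9,915.00 − $5,600.00) = $1,245.00 + 37% × $4,315.00 = $2,841.55
Unemployment Insurance: cap $640,730.00 − YTD $637,975.00 = $2,755.00 subject; 6% × $2,755.00 = $165.30
Transit Levy: 4.09% × $9,955.00 = $407.16
Total: $2,841.55 + $165.30 + $407.16 = $3,414.01

$3,414.01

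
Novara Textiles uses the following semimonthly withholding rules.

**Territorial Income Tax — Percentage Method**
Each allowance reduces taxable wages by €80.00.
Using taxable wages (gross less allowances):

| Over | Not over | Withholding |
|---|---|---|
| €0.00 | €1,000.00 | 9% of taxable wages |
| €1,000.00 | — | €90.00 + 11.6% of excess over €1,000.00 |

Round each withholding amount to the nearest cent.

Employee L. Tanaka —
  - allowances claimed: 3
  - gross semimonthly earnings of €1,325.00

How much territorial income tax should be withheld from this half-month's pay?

Territorial Income Tax: taxable = €1,325.00 − 3×€80.00 = €1,085.00
  €90.00 + 11.6% × (€1,085.00 − €1,000.00) = €90.00 + 11.6% × €85.00 = €99.86

€99.86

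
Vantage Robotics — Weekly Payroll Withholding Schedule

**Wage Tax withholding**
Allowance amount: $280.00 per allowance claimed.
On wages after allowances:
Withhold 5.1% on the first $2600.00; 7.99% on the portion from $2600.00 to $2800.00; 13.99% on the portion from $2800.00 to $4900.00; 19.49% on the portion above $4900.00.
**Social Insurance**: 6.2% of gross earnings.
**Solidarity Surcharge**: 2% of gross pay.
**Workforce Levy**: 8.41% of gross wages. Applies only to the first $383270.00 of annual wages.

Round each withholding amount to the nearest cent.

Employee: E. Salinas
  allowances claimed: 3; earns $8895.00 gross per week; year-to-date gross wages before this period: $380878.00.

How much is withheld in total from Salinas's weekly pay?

Wage Tax: taxable = $8895.00 − 3×$280.00 = $8055.00
  $442.37 + 19.49% × ($8055.00 − $4900.00) = $442.37 + 19.49% × $3155.00 = $1057.28
Social Insurance: 6.2% × $8895.00 = $551.49
Solidarity Surcharge: 2% × $8895.00 = $177.90
Workforce Levy: cap $383270.00 − YTD $380878.00 = $2392.00 subject; 8.41% × $2392.00 = $201.17
Total: $1057.28 + $551.49 + $177.90 + $201.17 = $1987.84

$1987.84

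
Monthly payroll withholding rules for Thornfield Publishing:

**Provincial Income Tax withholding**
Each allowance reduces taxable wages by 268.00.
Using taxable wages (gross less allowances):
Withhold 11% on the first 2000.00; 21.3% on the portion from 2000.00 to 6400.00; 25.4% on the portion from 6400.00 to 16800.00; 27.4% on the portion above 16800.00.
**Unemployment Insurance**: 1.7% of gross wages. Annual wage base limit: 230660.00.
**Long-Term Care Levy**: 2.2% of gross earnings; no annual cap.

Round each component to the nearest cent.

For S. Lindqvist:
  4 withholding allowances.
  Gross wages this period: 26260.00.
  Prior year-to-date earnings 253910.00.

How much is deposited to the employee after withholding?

Provincial Income Tax: taxable = 26260.00 − 4×268.00 = 25188.00
  3798.80 + 27.4% × (25188.00 − 16800.00) = 3798.80 + 27.4% × 8388.00 = 6097.11
Unemployment Insurance: YTD 253910.00 ≥ cap 230660.00 → 0.00
Long-Term Care Levy: 2.2% × 26260.00 = 577.72
Total withheld: 6097.11 + 0.00 + 577.72 = 6674.83
Net pay: 26260.00 − 6674.83 = 19585.17

19585.17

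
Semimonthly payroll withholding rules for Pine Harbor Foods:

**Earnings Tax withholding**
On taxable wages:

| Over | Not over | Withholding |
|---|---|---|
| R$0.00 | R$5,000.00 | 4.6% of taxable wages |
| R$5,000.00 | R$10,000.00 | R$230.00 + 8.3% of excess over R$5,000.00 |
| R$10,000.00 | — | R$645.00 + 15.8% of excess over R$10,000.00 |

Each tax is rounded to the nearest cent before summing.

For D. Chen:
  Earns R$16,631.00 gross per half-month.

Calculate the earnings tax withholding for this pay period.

Earnings Tax: taxable = R$16,631.00
  R$645.00 + 15.8% × (R$16,631.00 − R$10,000.00) = R$645.00 + 15.8% × R$6,631.00 = R$1,692.70

R$1,692.70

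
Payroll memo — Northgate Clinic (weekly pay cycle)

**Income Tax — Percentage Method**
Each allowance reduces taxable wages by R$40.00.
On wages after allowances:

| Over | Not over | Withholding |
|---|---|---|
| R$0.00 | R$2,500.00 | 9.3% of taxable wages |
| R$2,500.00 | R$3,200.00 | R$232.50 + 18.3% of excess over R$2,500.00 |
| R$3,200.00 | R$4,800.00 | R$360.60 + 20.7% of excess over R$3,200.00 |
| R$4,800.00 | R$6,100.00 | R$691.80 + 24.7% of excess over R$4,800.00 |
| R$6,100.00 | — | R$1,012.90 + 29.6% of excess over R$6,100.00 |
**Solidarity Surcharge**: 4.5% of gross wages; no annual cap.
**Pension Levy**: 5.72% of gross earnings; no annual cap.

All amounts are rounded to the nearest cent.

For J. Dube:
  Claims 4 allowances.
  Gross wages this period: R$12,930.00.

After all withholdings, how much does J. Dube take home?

Income Tax: taxable = R$12,930.00 − 4×R$40.00 = R$12,770.00
  R$1,012.90 + 29.6% × (R$12,770.00 − R$6,100.00) = R$1,012.90 + 29.6% × R$6,670.00 = R$2,987.22
Solidarity Surcharge: 4.5% × R$12,930.00 = R$581.85
Pension Levy: 5.72% × R$12,930.00 = R$739.60
Total withheld: R$2,987.22 + R$581.85 + R$739.60 = R$4,308.67
Net pay: R$12,930.00 − R$4,308.67 = R$8,621.33

R$8,621.33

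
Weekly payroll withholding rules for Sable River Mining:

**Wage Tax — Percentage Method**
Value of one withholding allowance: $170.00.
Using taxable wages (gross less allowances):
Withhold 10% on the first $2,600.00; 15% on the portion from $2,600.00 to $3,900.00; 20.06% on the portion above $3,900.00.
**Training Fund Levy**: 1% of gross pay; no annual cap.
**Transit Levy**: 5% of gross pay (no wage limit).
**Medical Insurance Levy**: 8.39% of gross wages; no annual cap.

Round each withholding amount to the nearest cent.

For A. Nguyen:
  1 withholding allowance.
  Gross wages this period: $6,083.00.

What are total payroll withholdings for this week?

Wage Tax: taxable = $6,083.00 − 1×$170.00 = $5,913.00
  $455.00 + 20.06% × ($5,913.00 − $3,900.00) = $455.00 + 20.06% × $2,013.00 = $858.81
Training Fund Levy: 1% × $6,083.00 = $60.83
Transit Levy: 5% × $6,083.00 = $304.15
Medical Insurance Levy: 8.39% × $6,083.00 = $510.36
Total: $858.81 + $60.83 + $304.15 + $510.36 = $1,734.15

$1,734.15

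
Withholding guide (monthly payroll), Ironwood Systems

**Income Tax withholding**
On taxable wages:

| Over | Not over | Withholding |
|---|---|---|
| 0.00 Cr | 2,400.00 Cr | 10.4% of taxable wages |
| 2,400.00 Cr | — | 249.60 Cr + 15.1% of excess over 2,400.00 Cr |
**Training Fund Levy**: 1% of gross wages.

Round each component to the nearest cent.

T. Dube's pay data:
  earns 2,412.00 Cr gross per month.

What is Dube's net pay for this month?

2,136.47 Cr

Income Tax: taxable = 2,412.00 Cr
  249.60 Cr + 15.1% × (2,412.00 Cr − 2,400.00 Cr) = 249.60 Cr + 15.1% × 12.00 Cr = 251.41 Cr
Training Fund Levy: 1% × 2,412.00 Cr = 24.12 Cr
Total withheld: 251.41 Cr + 24.12 Cr = 275.53 Cr
Net pay: 2,412.00 Cr − 275.53 Cr = 2,136.47 Cr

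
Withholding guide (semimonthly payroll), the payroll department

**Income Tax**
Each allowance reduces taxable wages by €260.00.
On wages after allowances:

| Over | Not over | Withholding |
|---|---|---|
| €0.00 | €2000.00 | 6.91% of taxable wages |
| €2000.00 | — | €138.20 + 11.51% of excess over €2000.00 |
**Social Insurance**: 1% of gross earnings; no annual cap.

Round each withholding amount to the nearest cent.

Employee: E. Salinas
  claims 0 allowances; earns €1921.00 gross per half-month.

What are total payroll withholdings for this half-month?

Income Tax: taxable = €1921.00
  6.91% × €1921.00 = €132.74
Social Insurance: 1% × €1921.00 = €19.21
Total: €132.74 + €19.21 = €151.95

€151.95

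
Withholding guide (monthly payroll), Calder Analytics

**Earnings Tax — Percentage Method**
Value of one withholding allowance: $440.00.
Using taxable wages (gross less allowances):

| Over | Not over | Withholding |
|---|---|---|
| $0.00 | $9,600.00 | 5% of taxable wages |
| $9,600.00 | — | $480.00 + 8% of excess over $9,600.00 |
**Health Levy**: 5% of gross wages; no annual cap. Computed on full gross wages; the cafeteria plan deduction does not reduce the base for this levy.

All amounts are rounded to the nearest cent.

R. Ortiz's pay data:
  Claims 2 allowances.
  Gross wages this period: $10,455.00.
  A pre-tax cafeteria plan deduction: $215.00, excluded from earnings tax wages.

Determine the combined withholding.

Earnings Tax: taxable = $10,455.00 − $215.00 − 2×$440.00 = $9,360.00
  5% × $9,360.00 = $468.00
Health Levy: 5% × $10,455.00 = $522.75
Total: $468.00 + $522.75 = $990.75

$990.75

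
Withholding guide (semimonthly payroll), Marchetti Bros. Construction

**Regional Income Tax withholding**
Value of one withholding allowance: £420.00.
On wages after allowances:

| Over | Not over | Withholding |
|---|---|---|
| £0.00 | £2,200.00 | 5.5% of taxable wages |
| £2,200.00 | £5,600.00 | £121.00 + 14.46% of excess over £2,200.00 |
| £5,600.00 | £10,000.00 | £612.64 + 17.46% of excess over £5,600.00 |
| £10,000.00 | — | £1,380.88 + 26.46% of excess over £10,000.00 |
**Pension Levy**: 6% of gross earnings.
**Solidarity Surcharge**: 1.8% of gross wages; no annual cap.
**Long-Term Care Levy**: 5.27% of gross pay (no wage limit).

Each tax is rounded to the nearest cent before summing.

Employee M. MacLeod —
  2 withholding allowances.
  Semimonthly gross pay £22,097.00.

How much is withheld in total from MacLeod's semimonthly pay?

£7,247.56

Regional Income Tax: taxable = £22,097.00 − 2×£420.00 = £21,257.00
  £1,380.88 + 26.46% × (£21,257.00 − £10,000.00) = £1,380.88 + 26.46% × £11,257.00 = £4,359.48
Pension Levy: 6% × £22,097.00 = £1,325.82
Solidarity Surcharge: 1.8% × £22,097.00 = £397.75
Long-Term Care Levy: 5.27% × £22,097.00 = £1,164.51
Total: £4,359.48 + £1,325.82 + £397.75 + £1,164.51 = £7,247.56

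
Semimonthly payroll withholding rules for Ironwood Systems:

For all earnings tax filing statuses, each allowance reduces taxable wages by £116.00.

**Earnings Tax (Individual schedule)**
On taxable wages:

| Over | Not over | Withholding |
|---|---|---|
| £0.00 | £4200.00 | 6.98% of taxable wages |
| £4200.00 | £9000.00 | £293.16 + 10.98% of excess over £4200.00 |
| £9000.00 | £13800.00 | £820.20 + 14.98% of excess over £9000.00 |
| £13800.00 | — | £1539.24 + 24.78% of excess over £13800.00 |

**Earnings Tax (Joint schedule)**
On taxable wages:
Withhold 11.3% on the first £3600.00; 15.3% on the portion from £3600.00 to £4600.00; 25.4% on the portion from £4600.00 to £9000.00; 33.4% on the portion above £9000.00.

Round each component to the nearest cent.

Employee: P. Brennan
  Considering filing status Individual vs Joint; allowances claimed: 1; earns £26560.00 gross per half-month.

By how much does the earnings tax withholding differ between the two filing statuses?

Earnings Tax (Individual): taxable = £26560.00 − 1×£116.00 = £26444.00
  £1539.24 + 24.78% × (£26444.00 − £13800.00) = £1539.24 + 24.78% × £12644.00 = £4672.42
Earnings Tax (Joint): taxable = £26560.00 − 1×£116.00 = £26444.00
  £1677.40 + 33.4% × (£26444.00 − £9000.00) = £1677.40 + 33.4% × £17444.00 = £7503.70
Difference: |£4672.42 − £7503.70| = £2831.28 (higher under Joint)

£2831.28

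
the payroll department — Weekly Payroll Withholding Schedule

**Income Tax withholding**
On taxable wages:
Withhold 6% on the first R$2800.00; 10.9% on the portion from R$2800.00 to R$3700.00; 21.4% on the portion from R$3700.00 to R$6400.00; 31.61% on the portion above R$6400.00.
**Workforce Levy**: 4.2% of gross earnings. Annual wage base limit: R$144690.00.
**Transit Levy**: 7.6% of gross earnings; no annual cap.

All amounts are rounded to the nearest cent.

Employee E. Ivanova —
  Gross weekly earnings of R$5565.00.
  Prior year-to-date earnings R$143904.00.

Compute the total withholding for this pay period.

R$1121.16

Income Tax: taxable = R$5565.00
  R$266.10 + 21.4% × (R$5565.00 − R$3700.00) = R$266.10 + 21.4% × R$1865.00 = R$665.21
Workforce Levy: cap R$144690.00 − YTD R$143904.00 = R$786.00 subject; 4.2% × R$786.00 = R$33.01
Transit Levy: 7.6% × R$5565.00 = R$422.94
Total: R$665.21 + R$33.01 + R$422.94 = R$1121.16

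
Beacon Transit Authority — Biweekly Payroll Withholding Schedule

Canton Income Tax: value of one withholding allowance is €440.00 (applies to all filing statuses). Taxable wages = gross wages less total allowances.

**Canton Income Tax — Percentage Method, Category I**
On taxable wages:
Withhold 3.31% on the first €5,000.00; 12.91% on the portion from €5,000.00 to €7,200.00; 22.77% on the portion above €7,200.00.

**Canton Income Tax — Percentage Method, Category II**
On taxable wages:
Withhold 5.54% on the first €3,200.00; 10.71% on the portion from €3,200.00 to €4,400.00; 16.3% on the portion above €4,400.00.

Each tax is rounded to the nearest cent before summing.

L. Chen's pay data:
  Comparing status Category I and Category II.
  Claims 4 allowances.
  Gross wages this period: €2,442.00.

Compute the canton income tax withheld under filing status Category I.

Canton Income Tax (Category I): taxable = €2,442.00 − 4×€440.00 = €682.00
  3.31% × €682.00 = €22.57

€22.57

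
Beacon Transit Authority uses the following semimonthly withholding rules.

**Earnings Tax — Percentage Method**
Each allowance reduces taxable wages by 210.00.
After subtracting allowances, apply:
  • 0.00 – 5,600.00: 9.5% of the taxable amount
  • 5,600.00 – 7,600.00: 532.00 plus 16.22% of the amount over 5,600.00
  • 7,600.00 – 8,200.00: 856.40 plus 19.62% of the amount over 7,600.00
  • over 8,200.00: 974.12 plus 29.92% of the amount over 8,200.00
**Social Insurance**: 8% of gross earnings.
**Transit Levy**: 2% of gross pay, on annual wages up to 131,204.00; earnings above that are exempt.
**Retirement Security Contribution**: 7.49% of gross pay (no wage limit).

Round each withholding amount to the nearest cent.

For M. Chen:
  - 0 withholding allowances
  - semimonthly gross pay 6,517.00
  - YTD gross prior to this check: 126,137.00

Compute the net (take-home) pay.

Earnings Tax: taxable = 6,517.00
  532.00 + 16.22% × (6,517.00 − 5,600.00) = 532.00 + 16.22% × 917.00 = 680.74
Social Insurance: 8% × 6,517.00 = 521.36
Transit Levy: cap 131,204.00 − YTD 126,137.00 = 5,067.00 subject; 2% × 5,067.00 = 101.34
Retirement Security Contribution: 7.49% × 6,517.00 = 488.12
Total withheld: 680.74 + 521.36 + 101.34 + 488.12 = 1,791.56
Net pay: 6,517.00 − 1,791.56 = 4,725.44

4,725.44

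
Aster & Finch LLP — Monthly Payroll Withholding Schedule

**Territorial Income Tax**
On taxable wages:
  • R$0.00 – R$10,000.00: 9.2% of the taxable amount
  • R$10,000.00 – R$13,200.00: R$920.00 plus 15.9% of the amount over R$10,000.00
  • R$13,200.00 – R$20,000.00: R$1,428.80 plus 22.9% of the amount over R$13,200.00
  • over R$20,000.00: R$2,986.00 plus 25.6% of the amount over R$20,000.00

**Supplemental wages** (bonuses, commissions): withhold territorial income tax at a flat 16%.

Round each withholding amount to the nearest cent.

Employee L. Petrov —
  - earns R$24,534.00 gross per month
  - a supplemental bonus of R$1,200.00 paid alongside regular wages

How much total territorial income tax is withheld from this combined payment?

Territorial Income Tax: taxable = R$24,534.00
  R$2,986.00 + 25.6% × (R$24,534.00 − R$20,000.00) = R$2,986.00 + 25.6% × R$4,534.00 = R$4,146.70
Supplemental (16% flat on bonus): 16% × R$1,200.00 = R$192.00
Total territorial income tax: R$4,146.70 + R$192.00 = R$4,338.70

R$4,338.70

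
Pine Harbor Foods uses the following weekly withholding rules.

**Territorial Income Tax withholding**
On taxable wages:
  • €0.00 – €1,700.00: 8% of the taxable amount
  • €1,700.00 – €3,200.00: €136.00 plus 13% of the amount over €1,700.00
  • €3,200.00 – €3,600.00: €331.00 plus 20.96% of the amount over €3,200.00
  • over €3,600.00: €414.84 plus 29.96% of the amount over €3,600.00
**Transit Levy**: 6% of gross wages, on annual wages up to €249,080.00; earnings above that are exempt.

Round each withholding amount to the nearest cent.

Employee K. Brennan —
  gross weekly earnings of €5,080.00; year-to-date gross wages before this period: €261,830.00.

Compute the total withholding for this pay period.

€858.25

Territorial Income Tax: taxable = €5,080.00
  €414.84 + 29.96% × (€5,080.00 − €3,600.00) = €414.84 + 29.96% × €1,480.00 = €858.25
Transit Levy: YTD €261,830.00 ≥ cap €249,080.00 → €0.00
Total: €858.25 + €0.00 = €858.25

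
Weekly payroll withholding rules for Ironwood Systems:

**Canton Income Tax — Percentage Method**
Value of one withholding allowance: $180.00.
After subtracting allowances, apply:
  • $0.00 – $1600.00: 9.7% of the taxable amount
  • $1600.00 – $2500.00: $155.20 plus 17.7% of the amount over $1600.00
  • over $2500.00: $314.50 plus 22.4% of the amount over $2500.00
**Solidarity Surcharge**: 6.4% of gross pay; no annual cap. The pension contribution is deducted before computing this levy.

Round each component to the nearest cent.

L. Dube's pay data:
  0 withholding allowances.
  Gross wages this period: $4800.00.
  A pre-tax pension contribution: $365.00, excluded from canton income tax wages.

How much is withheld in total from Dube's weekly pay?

$1031.78

Canton Income Tax: taxable = $4800.00 − $365.00 = $4435.00
  $314.50 + 22.4% × ($4435.00 − $2500.00) = $314.50 + 22.4% × $1935.00 = $747.94
Solidarity Surcharge: 6.4% × $4435.00 = $283.84
Total: $747.94 + $283.84 = $1031.78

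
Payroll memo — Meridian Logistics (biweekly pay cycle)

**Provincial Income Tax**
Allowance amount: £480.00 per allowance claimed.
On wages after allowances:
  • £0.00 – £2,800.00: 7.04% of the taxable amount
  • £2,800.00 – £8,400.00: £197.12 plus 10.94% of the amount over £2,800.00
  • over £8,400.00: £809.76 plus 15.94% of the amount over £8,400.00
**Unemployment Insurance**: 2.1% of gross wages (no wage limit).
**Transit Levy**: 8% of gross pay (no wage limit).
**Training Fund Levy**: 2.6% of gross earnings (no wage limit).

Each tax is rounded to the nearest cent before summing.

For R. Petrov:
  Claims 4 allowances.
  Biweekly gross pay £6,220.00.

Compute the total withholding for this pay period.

Provincial Income Tax: taxable = £6,220.00 − 4×£480.00 = £4,300.00
  £197.12 + 10.94% × (£4,300.00 − £2,800.00) = £197.12 + 10.94% × £1,500.00 = £361.22
Unemployment Insurance: 2.1% × £6,220.00 = £130.62
Transit Levy: 8% × £6,220.00 = £497.60
Training Fund Levy: 2.6% × £6,220.00 = £161.72
Total: £361.22 + £130.62 + £497.60 + £161.72 = £1,151.16

£1,151.16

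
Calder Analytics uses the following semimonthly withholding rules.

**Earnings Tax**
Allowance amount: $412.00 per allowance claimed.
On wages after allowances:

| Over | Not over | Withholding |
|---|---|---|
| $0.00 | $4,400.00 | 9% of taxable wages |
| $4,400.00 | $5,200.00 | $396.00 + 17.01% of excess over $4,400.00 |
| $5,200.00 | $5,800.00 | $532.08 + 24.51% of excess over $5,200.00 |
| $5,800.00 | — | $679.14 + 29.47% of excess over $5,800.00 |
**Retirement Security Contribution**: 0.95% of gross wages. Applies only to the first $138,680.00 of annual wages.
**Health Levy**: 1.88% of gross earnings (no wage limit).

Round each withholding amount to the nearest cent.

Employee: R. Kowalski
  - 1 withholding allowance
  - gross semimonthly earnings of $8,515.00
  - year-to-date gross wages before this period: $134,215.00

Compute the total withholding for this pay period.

$1,560.33

Earnings Tax: taxable = $8,515.00 − 1×$412.00 = $8,103.00
  $679.14 + 29.47% × ($8,103.00 − $5,800.00) = $679.14 + 29.47% × $2,303.00 = $1,357.83
Retirement Security Contribution: cap $138,680.00 − YTD $134,215.00 = $4,465.00 subject; 0.95% × $4,465.00 = $42.42
Health Levy: 1.88% × $8,515.00 = $160.08
Total: $1,357.83 + $42.42 + $160.08 = $1,560.33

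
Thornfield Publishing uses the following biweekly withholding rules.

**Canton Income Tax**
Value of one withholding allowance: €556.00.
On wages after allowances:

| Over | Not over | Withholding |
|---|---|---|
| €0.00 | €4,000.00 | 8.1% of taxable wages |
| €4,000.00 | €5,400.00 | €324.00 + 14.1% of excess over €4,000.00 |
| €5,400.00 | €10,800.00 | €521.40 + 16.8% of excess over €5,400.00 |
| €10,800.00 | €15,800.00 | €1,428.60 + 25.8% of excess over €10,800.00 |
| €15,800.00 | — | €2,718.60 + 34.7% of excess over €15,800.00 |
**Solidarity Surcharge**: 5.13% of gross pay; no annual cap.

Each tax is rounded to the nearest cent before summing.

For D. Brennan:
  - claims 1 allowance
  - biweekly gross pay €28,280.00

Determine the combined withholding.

€8,306.99

Canton Income Tax: taxable = €28,280.00 − 1×€556.00 = €27,724.00
  €2,718.60 + 34.7% × (€27,724.00 − €15,800.00) = €2,718.60 + 34.7% × €11,924.00 = €6,856.23
Solidarity Surcharge: 5.13% × €28,280.00 = €1,450.76
Total: €6,856.23 + €1,450.76 = €8,306.99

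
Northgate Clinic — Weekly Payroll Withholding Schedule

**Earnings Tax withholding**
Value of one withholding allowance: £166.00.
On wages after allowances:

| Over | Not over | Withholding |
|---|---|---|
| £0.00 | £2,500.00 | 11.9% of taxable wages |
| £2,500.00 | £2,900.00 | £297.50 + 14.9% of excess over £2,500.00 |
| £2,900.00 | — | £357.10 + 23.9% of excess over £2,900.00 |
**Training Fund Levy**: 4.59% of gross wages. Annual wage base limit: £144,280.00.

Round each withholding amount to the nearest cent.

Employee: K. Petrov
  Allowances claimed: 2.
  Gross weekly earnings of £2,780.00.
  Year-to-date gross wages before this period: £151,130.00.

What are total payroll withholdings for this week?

£291.31

Earnings Tax: taxable = £2,780.00 − 2×£166.00 = £2,448.00
  11.9% × £2,448.00 = £291.31
Training Fund Levy: YTD £151,130.00 ≥ cap £144,280.00 → £0.00
Total: £291.31 + £0.00 = £291.31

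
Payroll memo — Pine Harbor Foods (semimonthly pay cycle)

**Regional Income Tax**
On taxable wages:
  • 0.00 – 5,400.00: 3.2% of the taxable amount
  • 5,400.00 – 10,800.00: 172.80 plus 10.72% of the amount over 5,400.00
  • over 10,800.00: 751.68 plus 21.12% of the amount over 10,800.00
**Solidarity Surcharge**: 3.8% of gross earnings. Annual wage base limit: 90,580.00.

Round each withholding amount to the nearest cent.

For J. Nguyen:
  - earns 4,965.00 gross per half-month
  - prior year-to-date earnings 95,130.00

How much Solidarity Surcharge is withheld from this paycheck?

Solidarity Surcharge: YTD 95,130.00 ≥ cap 90,580.00 → 0.00

0.00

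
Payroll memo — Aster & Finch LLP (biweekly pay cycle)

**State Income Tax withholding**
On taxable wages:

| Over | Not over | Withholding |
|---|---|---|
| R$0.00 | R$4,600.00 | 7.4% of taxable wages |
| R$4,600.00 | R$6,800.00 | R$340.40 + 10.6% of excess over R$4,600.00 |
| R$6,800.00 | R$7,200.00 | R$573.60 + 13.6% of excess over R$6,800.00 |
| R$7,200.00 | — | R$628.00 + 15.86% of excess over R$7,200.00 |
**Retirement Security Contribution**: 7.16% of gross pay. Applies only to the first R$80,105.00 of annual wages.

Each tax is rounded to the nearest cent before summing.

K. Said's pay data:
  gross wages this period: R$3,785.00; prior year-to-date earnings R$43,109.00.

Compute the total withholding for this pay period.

State Income Tax: taxable = R$3,785.00
  7.4% × R$3,785.00 = R$280.09
Retirement Security Contribution: 7.16% × R$3,785.00 = R$271.01
Total: R$280.09 + R$271.01 = R$551.10

R$551.10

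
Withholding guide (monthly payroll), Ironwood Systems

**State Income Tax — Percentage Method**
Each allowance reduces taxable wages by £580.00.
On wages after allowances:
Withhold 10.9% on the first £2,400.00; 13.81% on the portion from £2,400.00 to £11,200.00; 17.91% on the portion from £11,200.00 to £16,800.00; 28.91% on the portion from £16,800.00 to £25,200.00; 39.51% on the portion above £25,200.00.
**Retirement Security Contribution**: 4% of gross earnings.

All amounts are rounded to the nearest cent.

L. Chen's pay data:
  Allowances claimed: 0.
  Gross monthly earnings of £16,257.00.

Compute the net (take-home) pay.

£13,224.13

State Income Tax: taxable = £16,257.00
  £1,476.88 + 17.91% × (£16,257.00 − £11,200.00) = £1,476.88 + 17.91% × £5,057.00 = £2,382.59
Retirement Security Contribution: 4% × £16,257.00 = £650.28
Total withheld: £2,382.59 + £650.28 = £3,032.87
Net pay: £16,257.00 − £3,032.87 = £13,224.13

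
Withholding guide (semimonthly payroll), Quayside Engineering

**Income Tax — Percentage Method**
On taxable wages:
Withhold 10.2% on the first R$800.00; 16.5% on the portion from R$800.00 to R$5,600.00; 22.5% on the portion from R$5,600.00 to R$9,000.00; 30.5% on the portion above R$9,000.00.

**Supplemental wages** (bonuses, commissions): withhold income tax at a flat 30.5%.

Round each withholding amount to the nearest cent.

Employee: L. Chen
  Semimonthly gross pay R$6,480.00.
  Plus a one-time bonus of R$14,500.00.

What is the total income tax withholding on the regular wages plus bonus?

Income Tax: taxable = R$6,480.00
  R$873.60 + 22.5% × (R$6,480.00 − R$5,600.00) = R$873.60 + 22.5% × R$880.00 = R$1,071.60
Supplemental (30.5% flat on bonus): 30.5% × R$14,500.00 = R$4,422.50
Total income tax: R$1,071.60 + R$4,422.50 = R$5,494.10

R$5,494.10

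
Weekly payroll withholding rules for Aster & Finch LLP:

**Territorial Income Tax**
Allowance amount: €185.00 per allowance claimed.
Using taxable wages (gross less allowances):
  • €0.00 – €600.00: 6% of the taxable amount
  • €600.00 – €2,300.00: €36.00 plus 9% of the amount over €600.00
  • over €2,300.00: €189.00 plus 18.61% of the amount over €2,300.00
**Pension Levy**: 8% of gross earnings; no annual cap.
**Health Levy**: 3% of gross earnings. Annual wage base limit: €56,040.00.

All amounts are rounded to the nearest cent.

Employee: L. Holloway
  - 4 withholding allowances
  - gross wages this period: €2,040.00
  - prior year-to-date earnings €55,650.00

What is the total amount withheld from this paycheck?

€273.90

Territorial Income Tax: taxable = €2,040.00 − 4×€185.00 = €1,300.00
  €36.00 + 9% × (€1,300.00 − €600.00) = €36.00 + 9% × €700.00 = €99.00
Pension Levy: 8% × €2,040.00 = €163.20
Health Levy: cap €56,040.00 − YTD €55,650.00 = €390.00 subject; 3% × €390.00 = €11.70
Total: €99.00 + €163.20 + €11.70 = €273.90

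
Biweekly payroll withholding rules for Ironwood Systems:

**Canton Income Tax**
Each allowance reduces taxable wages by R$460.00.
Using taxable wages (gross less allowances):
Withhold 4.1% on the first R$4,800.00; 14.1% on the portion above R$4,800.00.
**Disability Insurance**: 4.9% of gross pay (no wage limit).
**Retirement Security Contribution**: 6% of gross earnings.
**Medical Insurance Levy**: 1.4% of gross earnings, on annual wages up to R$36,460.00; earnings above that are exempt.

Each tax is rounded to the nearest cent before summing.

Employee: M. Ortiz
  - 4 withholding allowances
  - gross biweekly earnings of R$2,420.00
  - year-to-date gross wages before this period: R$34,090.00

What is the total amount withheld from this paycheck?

R$320.74

Canton Income Tax: taxable = R$2,420.00 − 4×R$460.00 = R$580.00
  4.1% × R$580.00 = R$23.78
Disability Insurance: 4.9% × R$2,420.00 = R$118.58
Retirement Security Contribution: 6% × R$2,420.00 = R$145.20
Medical Insurance Levy: cap R$36,460.00 − YTD R$34,090.00 = R$2,370.00 subject; 1.4% × R$2,370.00 = R$33.18
Total: R$23.78 + R$118.58 + R$145.20 + R$33.18 = R$320.74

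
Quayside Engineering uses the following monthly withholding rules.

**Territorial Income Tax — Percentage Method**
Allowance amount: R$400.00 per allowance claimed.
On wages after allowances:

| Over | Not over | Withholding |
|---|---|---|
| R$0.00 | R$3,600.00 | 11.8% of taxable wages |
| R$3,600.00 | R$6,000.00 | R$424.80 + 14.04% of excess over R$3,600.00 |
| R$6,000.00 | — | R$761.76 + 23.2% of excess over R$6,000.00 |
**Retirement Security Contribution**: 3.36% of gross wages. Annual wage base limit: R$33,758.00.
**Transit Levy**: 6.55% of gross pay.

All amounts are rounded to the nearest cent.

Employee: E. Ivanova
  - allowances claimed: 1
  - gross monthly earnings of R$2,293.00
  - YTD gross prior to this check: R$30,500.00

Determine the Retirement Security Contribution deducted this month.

R$77.04

Retirement Security Contribution: 3.36% × R$2,293.00 = R$77.04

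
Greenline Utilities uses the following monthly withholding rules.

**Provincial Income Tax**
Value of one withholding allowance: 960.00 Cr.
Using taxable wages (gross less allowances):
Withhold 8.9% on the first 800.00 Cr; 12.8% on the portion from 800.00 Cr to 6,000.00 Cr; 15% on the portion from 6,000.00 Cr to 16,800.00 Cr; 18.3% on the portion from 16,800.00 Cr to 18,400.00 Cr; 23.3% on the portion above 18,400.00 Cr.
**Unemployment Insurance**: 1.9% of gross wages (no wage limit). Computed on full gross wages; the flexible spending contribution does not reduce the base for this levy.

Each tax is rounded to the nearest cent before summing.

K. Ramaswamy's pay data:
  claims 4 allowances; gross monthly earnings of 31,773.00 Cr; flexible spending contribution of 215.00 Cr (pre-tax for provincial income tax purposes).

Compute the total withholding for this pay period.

Provincial Income Tax: taxable = 31,773.00 Cr − 215.00 Cr − 4×960.00 Cr = 27,718.00 Cr
  2,649.60 Cr + 23.3% × (27,718.00 Cr − 18,400.00 Cr) = 2,649.60 Cr + 23.3% × 9,318.00 Cr = 4,820.69 Cr
Unemployment Insurance: 1.9% × 31,773.00 Cr = 603.69 Cr
Total: 4,820.69 Cr + 603.69 Cr = 5,424.38 Cr

5,424.38 Cr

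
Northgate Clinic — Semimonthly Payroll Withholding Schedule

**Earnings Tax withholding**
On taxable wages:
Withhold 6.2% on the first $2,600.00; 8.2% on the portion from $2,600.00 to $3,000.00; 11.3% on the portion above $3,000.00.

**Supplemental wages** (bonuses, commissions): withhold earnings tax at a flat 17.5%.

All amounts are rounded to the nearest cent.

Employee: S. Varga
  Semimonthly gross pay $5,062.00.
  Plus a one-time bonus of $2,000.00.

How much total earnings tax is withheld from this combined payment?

$777.01

Earnings Tax: taxable = $5,062.00
  $194.00 + 11.3% × ($5,062.00 − $3,000.00) = $194.00 + 11.3% × $2,062.00 = $427.01
Supplemental (17.5% flat on bonus): 17.5% × $2,000.00 = $350.00
Total earnings tax: $427.01 + $350.00 = $777.01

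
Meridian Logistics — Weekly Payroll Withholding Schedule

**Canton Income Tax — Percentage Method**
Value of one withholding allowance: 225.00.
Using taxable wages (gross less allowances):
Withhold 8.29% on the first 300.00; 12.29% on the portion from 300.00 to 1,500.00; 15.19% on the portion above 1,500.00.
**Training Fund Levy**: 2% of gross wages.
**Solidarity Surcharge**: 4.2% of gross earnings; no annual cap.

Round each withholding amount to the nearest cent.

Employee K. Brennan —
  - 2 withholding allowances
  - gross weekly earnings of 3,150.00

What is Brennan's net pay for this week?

2,600.07

Canton Income Tax: taxable = 3,150.00 − 2×225.00 = 2,700.00
  172.35 + 15.19% × (2,700.00 − 1,500.00) = 172.35 + 15.19% × 1,200.00 = 354.63
Training Fund Levy: 2% × 3,150.00 = 63.00
Solidarity Surcharge: 4.2% × 3,150.00 = 132.30
Total withheld: 354.63 + 63.00 + 132.30 = 549.93
Net pay: 3,150.00 − 549.93 = 2,600.07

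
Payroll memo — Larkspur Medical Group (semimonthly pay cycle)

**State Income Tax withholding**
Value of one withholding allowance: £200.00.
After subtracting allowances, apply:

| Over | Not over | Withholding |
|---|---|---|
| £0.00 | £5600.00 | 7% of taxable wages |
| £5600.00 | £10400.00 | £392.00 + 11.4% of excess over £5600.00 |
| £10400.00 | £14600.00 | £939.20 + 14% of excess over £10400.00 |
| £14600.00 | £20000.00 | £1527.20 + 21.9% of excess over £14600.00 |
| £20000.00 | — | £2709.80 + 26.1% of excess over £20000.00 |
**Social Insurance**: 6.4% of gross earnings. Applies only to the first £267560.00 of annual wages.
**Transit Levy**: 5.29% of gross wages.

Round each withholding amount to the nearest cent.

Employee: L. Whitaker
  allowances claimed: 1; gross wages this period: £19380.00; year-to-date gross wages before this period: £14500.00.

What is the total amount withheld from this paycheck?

State Income Tax: taxable = £19380.00 − 1×£200.00 = £19180.00
  £1527.20 + 21.9% × (£19180.00 − £14600.00) = £1527.20 + 21.9% × £4580.00 = £2530.22
Social Insurance: 6.4% × £19380.00 = £1240.32
Transit Levy: 5.29% × £19380.00 = £1025.20
Total: £2530.22 + £1240.32 + £1025.20 = £4795.74

£4795.74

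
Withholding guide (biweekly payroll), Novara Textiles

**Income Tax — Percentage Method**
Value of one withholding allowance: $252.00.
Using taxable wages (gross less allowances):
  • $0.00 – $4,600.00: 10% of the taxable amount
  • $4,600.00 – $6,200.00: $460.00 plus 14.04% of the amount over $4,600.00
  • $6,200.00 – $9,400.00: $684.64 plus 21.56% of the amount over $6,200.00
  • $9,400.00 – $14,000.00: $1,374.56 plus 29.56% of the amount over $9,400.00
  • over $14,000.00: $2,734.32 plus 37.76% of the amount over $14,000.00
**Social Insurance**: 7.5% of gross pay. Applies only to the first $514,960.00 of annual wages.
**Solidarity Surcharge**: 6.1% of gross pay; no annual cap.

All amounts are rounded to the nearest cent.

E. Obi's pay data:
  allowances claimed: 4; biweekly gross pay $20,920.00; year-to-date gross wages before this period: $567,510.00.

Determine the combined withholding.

Income Tax: taxable = $20,920.00 − 4×$252.00 = $19,912.00
  $2,734.32 + 37.76% × ($19,912.00 − $14,000.00) = $2,734.32 + 37.76% × $5,912.00 = $4,966.69
Social Insurance: YTD $567,510.00 ≥ cap $514,960.00 → $0.00
Solidarity Surcharge: 6.1% × $20,920.00 = $1,276.12
Total: $4,966.69 + $0.00 + $1,276.12 = $6,242.81

$6,242.81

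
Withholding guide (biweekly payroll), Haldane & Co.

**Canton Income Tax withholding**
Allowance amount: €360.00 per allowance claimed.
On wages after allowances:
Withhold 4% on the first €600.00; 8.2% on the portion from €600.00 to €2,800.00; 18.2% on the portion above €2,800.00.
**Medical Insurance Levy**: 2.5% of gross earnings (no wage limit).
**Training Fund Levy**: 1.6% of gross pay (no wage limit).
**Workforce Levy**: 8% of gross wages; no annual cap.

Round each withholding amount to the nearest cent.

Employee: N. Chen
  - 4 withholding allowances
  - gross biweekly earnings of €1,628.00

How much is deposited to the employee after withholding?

€1,423.49

Canton Income Tax: taxable = €1,628.00 − 4×€360.00 = €188.00
  4% × €188.00 = €7.52
Medical Insurance Levy: 2.5% × €1,628.00 = €40.70
Training Fund Levy: 1.6% × €1,628.00 = €26.05
Workforce Levy: 8% × €1,628.00 = €130.24
Total withheld: €7.52 + €40.70 + €26.05 + €130.24 = €204.51
Net pay: €1,628.00 − €204.51 = €1,423.49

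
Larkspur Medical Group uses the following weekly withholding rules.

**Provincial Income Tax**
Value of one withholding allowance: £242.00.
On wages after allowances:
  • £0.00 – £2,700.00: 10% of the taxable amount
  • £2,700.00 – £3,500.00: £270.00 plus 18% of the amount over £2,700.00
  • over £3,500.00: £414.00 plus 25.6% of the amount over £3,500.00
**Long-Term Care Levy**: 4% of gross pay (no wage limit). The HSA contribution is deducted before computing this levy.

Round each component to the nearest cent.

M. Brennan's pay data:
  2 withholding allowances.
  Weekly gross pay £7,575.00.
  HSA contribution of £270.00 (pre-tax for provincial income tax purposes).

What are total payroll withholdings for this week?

£1,556.38

Provincial Income Tax: taxable = £7,575.00 − £270.00 − 2×£242.00 = £6,821.00
  £414.00 + 25.6% × (£6,821.00 − £3,500.00) = £414.00 + 25.6% × £3,321.00 = £1,264.18
Long-Term Care Levy: 4% × £7,305.00 = £292.20
Total: £1,264.18 + £292.20 = £1,556.38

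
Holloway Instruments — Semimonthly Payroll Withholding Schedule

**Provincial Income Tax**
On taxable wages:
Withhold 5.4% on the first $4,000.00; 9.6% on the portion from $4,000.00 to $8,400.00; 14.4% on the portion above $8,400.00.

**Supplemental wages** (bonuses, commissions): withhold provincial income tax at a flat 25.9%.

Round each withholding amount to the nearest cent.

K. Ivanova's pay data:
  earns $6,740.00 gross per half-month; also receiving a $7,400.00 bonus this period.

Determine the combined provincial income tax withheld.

$2,395.64

Provincial Income Tax: taxable = $6,740.00
  $216.00 + 9.6% × ($6,740.00 − $4,000.00) = $216.00 + 9.6% × $2,740.00 = $479.04
Supplemental (25.9% flat on bonus): 25.9% × $7,400.00 = $1,916.60
Total provincial income tax: $479.04 + $1,916.60 = $2,395.64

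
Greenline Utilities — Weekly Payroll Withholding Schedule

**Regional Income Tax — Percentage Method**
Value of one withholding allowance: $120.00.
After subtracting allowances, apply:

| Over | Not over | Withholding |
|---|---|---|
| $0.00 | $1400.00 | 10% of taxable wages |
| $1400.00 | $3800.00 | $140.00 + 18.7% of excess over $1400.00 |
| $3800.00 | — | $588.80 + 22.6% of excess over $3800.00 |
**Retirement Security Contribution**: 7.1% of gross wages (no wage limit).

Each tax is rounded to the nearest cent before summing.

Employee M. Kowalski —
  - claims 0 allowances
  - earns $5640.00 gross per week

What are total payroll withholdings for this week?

Regional Income Tax: taxable = $5640.00
  $588.80 + 22.6% × ($5640.00 − $3800.00) = $588.80 + 22.6% × $1840.00 = $1004.64
Retirement Security Contribution: 7.1% × $5640.00 = $400.44
Total: $1004.64 + $400.44 = $1405.08

$1405.08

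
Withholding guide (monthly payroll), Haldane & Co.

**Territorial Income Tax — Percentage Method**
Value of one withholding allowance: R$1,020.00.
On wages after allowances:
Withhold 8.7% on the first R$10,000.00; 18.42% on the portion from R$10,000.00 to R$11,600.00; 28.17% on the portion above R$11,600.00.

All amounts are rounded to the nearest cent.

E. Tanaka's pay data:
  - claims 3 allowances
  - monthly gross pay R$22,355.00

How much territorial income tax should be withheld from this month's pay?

Territorial Income Tax: taxable = R$22,355.00 − 3×R$1,020.00 = R$19,295.00
  R$1,164.72 + 28.17% × (R$19,295.00 − R$11,600.00) = R$1,164.72 + 28.17% × R$7,695.00 = R$3,332.40

R$3,332.40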